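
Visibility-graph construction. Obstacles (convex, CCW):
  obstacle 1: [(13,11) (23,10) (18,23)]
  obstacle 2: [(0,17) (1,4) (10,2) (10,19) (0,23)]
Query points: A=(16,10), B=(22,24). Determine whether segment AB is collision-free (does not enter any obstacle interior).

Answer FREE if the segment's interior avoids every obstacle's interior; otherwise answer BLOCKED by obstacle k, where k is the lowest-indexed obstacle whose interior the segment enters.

Obstacle 1 [(13,11) (23,10) (18,23)]:
  edge (13,11)–(23,10): crosses AB
  edge (23,10)–(18,23): crosses AB
  edge (18,23)–(13,11): clear
  → BLOCKED
Obstacle 2 [(0,17) (1,4) (10,2) (10,19) (0,23)]:
  edge (0,17)–(1,4): clear
  edge (1,4)–(10,2): clear
  edge (10,2)–(10,19): clear
  edge (10,19)–(0,23): clear
  edge (0,23)–(0,17): clear
  midpoint (19,17) outside
  → clear

BLOCKED by obstacle 1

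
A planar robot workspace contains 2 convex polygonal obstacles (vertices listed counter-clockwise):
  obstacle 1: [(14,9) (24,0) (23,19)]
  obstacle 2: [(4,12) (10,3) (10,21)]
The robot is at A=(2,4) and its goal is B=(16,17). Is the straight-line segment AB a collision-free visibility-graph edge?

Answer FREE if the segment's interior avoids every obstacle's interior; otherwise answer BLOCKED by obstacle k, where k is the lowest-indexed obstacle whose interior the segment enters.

Obstacle 1 [(14,9) (24,0) (23,19)]:
  edge (14,9)–(24,0): clear
  edge (24,0)–(23,19): clear
  edge (23,19)–(14,9): clear
  midpoint (9,21/2) outside
  → clear
Obstacle 2 [(4,12) (10,3) (10,21)]:
  edge (4,12)–(10,3): crosses AB
  edge (10,3)–(10,21): crosses AB
  edge (10,21)–(4,12): clear
  → BLOCKED

BLOCKED by obstacle 2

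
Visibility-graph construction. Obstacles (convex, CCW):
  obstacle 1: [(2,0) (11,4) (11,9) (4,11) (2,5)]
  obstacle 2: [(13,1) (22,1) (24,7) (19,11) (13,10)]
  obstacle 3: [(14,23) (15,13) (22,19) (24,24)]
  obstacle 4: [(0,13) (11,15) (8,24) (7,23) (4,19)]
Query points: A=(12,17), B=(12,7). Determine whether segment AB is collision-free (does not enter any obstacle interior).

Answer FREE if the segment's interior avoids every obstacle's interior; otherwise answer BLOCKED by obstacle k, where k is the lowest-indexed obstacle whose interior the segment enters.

FREE

Obstacle 1 [(2,0) (11,4) (11,9) (4,11) (2,5)]:
  edge (2,0)–(11,4): clear
  edge (11,4)–(11,9): clear
  edge (11,9)–(4,11): clear
  edge (4,11)–(2,5): clear
  edge (2,5)–(2,0): clear
  midpoint (12,12) outside
  → clear
Obstacle 2 [(13,1) (22,1) (24,7) (19,11) (13,10)]:
  edge (13,1)–(22,1): clear
  edge (22,1)–(24,7): clear
  edge (24,7)–(19,11): clear
  edge (19,11)–(13,10): clear
  edge (13,10)–(13,1): clear
  midpoint (12,12) outside
  → clear
Obstacle 3 [(14,23) (15,13) (22,19) (24,24)]:
  edge (14,23)–(15,13): clear
  edge (15,13)–(22,19): clear
  edge (22,19)–(24,24): clear
  edge (24,24)–(14,23): clear
  midpoint (12,12) outside
  → clear
Obstacle 4 [(0,13) (11,15) (8,24) (7,23) (4,19)]:
  edge (0,13)–(11,15): clear
  edge (11,15)–(8,24): clear
  edge (8,24)–(7,23): clear
  edge (7,23)–(4,19): clear
  edge (4,19)–(0,13): clear
  midpoint (12,12) outside
  → clear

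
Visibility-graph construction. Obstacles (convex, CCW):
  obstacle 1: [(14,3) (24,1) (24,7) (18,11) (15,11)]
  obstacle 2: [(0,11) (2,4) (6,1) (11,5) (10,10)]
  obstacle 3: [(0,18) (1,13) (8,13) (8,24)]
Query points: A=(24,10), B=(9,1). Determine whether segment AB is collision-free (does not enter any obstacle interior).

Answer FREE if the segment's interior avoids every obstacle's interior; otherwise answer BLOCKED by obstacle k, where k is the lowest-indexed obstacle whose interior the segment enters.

Obstacle 1 [(14,3) (24,1) (24,7) (18,11) (15,11)]:
  edge (14,3)–(24,1): clear
  edge (24,1)–(24,7): clear
  edge (24,7)–(18,11): crosses AB
  edge (18,11)–(15,11): clear
  edge (15,11)–(14,3): crosses AB
  → BLOCKED
Obstacle 2 [(0,11) (2,4) (6,1) (11,5) (10,10)]:
  edge (0,11)–(2,4): clear
  edge (2,4)–(6,1): clear
  edge (6,1)–(11,5): clear
  edge (11,5)–(10,10): clear
  edge (10,10)–(0,11): clear
  midpoint (33/2,11/2) outside
  → clear
Obstacle 3 [(0,18) (1,13) (8,13) (8,24)]:
  edge (0,18)–(1,13): clear
  edge (1,13)–(8,13): clear
  edge (8,13)–(8,24): clear
  edge (8,24)–(0,18): clear
  midpoint (33/2,11/2) outside
  → clear

BLOCKED by obstacle 1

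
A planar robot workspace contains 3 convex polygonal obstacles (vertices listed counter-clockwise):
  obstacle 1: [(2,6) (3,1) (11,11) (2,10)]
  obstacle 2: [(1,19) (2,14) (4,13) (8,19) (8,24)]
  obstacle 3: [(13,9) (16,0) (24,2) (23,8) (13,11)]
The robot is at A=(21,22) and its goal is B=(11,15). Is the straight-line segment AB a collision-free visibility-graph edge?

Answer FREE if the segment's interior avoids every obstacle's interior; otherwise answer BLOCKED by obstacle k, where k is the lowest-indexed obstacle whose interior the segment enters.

Obstacle 1 [(2,6) (3,1) (11,11) (2,10)]:
  edge (2,6)–(3,1): clear
  edge (3,1)–(11,11): clear
  edge (11,11)–(2,10): clear
  edge (2,10)–(2,6): clear
  midpoint (16,37/2) outside
  → clear
Obstacle 2 [(1,19) (2,14) (4,13) (8,19) (8,24)]:
  edge (1,19)–(2,14): clear
  edge (2,14)–(4,13): clear
  edge (4,13)–(8,19): clear
  edge (8,19)–(8,24): clear
  edge (8,24)–(1,19): clear
  midpoint (16,37/2) outside
  → clear
Obstacle 3 [(13,9) (16,0) (24,2) (23,8) (13,11)]:
  edge (13,9)–(16,0): clear
  edge (16,0)–(24,2): clear
  edge (24,2)–(23,8): clear
  edge (23,8)–(13,11): clear
  edge (13,11)–(13,9): clear
  midpoint (16,37/2) outside
  → clear

FREE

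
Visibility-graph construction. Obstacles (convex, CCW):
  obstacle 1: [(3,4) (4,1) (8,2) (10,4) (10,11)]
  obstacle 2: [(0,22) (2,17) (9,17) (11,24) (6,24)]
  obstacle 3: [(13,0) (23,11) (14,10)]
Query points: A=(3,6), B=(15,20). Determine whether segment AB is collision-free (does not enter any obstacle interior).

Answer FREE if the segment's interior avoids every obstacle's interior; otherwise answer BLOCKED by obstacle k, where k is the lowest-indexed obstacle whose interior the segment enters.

Obstacle 1 [(3,4) (4,1) (8,2) (10,4) (10,11)]:
  edge (3,4)–(4,1): clear
  edge (4,1)–(8,2): clear
  edge (8,2)–(10,4): clear
  edge (10,4)–(10,11): clear
  edge (10,11)–(3,4): clear
  midpoint (9,13) outside
  → clear
Obstacle 2 [(0,22) (2,17) (9,17) (11,24) (6,24)]:
  edge (0,22)–(2,17): clear
  edge (2,17)–(9,17): clear
  edge (9,17)–(11,24): clear
  edge (11,24)–(6,24): clear
  edge (6,24)–(0,22): clear
  midpoint (9,13) outside
  → clear
Obstacle 3 [(13,0) (23,11) (14,10)]:
  edge (13,0)–(23,11): clear
  edge (23,11)–(14,10): clear
  edge (14,10)–(13,0): clear
  midpoint (9,13) outside
  → clear

FREE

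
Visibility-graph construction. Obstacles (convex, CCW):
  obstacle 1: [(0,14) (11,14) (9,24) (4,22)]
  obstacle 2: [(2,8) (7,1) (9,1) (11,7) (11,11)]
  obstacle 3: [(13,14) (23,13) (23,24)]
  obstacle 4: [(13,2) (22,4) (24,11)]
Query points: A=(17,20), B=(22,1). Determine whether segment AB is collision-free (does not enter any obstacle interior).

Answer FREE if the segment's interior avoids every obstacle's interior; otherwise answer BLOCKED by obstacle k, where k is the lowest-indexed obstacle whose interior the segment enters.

Obstacle 1 [(0,14) (11,14) (9,24) (4,22)]:
  edge (0,14)–(11,14): clear
  edge (11,14)–(9,24): clear
  edge (9,24)–(4,22): clear
  edge (4,22)–(0,14): clear
  midpoint (39/2,21/2) outside
  → clear
Obstacle 2 [(2,8) (7,1) (9,1) (11,7) (11,11)]:
  edge (2,8)–(7,1): clear
  edge (7,1)–(9,1): clear
  edge (9,1)–(11,7): clear
  edge (11,7)–(11,11): clear
  edge (11,11)–(2,8): clear
  midpoint (39/2,21/2) outside
  → clear
Obstacle 3 [(13,14) (23,13) (23,24)]:
  edge (13,14)–(23,13): crosses AB
  edge (23,13)–(23,24): clear
  edge (23,24)–(13,14): crosses AB
  → BLOCKED
Obstacle 4 [(13,2) (22,4) (24,11)]:
  edge (13,2)–(22,4): crosses AB
  edge (22,4)–(24,11): clear
  edge (24,11)–(13,2): crosses AB
  → BLOCKED

BLOCKED by obstacle 3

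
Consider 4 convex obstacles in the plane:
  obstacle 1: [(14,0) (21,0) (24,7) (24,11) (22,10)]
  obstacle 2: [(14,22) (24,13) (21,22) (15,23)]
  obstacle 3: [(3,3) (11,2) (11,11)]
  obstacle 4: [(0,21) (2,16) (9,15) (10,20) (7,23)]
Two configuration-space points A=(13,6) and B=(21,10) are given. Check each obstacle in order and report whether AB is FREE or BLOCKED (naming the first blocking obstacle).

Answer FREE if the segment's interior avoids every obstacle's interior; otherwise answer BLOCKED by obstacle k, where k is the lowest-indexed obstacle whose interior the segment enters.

Obstacle 1 [(14,0) (21,0) (24,7) (24,11) (22,10)]:
  edge (14,0)–(21,0): clear
  edge (21,0)–(24,7): clear
  edge (24,7)–(24,11): clear
  edge (24,11)–(22,10): clear
  edge (22,10)–(14,0): clear
  midpoint (17,8) outside
  → clear
Obstacle 2 [(14,22) (24,13) (21,22) (15,23)]:
  edge (14,22)–(24,13): clear
  edge (24,13)–(21,22): clear
  edge (21,22)–(15,23): clear
  edge (15,23)–(14,22): clear
  midpoint (17,8) outside
  → clear
Obstacle 3 [(3,3) (11,2) (11,11)]:
  edge (3,3)–(11,2): clear
  edge (11,2)–(11,11): clear
  edge (11,11)–(3,3): clear
  midpoint (17,8) outside
  → clear
Obstacle 4 [(0,21) (2,16) (9,15) (10,20) (7,23)]:
  edge (0,21)–(2,16): clear
  edge (2,16)–(9,15): clear
  edge (9,15)–(10,20): clear
  edge (10,20)–(7,23): clear
  edge (7,23)–(0,21): clear
  midpoint (17,8) outside
  → clear

FREE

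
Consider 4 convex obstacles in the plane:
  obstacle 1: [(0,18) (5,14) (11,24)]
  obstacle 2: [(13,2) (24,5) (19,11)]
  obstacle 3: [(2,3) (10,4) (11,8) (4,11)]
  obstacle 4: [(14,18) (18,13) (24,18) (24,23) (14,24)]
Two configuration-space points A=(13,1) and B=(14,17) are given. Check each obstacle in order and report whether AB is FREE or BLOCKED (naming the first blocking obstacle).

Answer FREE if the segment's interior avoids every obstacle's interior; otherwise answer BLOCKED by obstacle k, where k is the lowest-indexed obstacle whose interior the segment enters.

Obstacle 1 [(0,18) (5,14) (11,24)]:
  edge (0,18)–(5,14): clear
  edge (5,14)–(11,24): clear
  edge (11,24)–(0,18): clear
  midpoint (27/2,9) outside
  → clear
Obstacle 2 [(13,2) (24,5) (19,11)]:
  edge (13,2)–(24,5): crosses AB
  edge (24,5)–(19,11): clear
  edge (19,11)–(13,2): crosses AB
  → BLOCKED
Obstacle 3 [(2,3) (10,4) (11,8) (4,11)]:
  edge (2,3)–(10,4): clear
  edge (10,4)–(11,8): clear
  edge (11,8)–(4,11): clear
  edge (4,11)–(2,3): clear
  midpoint (27/2,9) outside
  → clear
Obstacle 4 [(14,18) (18,13) (24,18) (24,23) (14,24)]:
  edge (14,18)–(18,13): clear
  edge (18,13)–(24,18): clear
  edge (24,18)–(24,23): clear
  edge (24,23)–(14,24): clear
  edge (14,24)–(14,18): clear
  midpoint (27/2,9) outside
  → clear

BLOCKED by obstacle 2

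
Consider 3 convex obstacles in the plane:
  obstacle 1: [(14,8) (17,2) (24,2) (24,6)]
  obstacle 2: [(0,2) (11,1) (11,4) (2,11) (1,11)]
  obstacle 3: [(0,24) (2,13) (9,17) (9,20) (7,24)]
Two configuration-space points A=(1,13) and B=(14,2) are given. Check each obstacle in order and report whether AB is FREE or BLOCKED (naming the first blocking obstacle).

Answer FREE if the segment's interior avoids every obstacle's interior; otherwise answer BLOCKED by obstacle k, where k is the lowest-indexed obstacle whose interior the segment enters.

Obstacle 1 [(14,8) (17,2) (24,2) (24,6)]:
  edge (14,8)–(17,2): clear
  edge (17,2)–(24,2): clear
  edge (24,2)–(24,6): clear
  edge (24,6)–(14,8): clear
  midpoint (15/2,15/2) outside
  → clear
Obstacle 2 [(0,2) (11,1) (11,4) (2,11) (1,11)]:
  edge (0,2)–(11,1): clear
  edge (11,1)–(11,4): clear
  edge (11,4)–(2,11): clear
  edge (2,11)–(1,11): clear
  edge (1,11)–(0,2): clear
  midpoint (15/2,15/2) outside
  → clear
Obstacle 3 [(0,24) (2,13) (9,17) (9,20) (7,24)]:
  edge (0,24)–(2,13): clear
  edge (2,13)–(9,17): clear
  edge (9,17)–(9,20): clear
  edge (9,20)–(7,24): clear
  edge (7,24)–(0,24): clear
  midpoint (15/2,15/2) outside
  → clear

FREE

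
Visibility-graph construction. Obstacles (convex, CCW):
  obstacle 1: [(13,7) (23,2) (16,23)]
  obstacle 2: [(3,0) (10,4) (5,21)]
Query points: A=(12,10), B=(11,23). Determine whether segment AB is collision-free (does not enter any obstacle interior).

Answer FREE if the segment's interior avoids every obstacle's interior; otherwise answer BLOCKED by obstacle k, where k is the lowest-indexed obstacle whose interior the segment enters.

FREE

Obstacle 1 [(13,7) (23,2) (16,23)]:
  edge (13,7)–(23,2): clear
  edge (23,2)–(16,23): clear
  edge (16,23)–(13,7): clear
  midpoint (23/2,33/2) outside
  → clear
Obstacle 2 [(3,0) (10,4) (5,21)]:
  edge (3,0)–(10,4): clear
  edge (10,4)–(5,21): clear
  edge (5,21)–(3,0): clear
  midpoint (23/2,33/2) outside
  → clear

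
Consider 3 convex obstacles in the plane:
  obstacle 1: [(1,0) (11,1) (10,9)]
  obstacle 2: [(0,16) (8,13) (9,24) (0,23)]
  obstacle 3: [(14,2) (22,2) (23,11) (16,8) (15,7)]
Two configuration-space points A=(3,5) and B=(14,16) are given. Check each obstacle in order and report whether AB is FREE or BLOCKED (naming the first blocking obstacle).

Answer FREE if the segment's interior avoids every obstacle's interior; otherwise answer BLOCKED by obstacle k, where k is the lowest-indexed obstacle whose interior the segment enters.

Obstacle 1 [(1,0) (11,1) (10,9)]:
  edge (1,0)–(11,1): clear
  edge (11,1)–(10,9): clear
  edge (10,9)–(1,0): clear
  midpoint (17/2,21/2) outside
  → clear
Obstacle 2 [(0,16) (8,13) (9,24) (0,23)]:
  edge (0,16)–(8,13): clear
  edge (8,13)–(9,24): clear
  edge (9,24)–(0,23): clear
  edge (0,23)–(0,16): clear
  midpoint (17/2,21/2) outside
  → clear
Obstacle 3 [(14,2) (22,2) (23,11) (16,8) (15,7)]:
  edge (14,2)–(22,2): clear
  edge (22,2)–(23,11): clear
  edge (23,11)–(16,8): clear
  edge (16,8)–(15,7): clear
  edge (15,7)–(14,2): clear
  midpoint (17/2,21/2) outside
  → clear

FREE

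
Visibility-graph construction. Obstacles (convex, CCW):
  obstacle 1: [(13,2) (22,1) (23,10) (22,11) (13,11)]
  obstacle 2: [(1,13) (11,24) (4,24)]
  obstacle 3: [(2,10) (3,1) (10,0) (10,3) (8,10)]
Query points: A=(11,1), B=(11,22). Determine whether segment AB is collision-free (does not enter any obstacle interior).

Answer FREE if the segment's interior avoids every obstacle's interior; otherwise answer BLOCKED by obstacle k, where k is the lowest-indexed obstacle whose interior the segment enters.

FREE

Obstacle 1 [(13,2) (22,1) (23,10) (22,11) (13,11)]:
  edge (13,2)–(22,1): clear
  edge (22,1)–(23,10): clear
  edge (23,10)–(22,11): clear
  edge (22,11)–(13,11): clear
  edge (13,11)–(13,2): clear
  midpoint (11,23/2) outside
  → clear
Obstacle 2 [(1,13) (11,24) (4,24)]:
  edge (1,13)–(11,24): clear
  edge (11,24)–(4,24): clear
  edge (4,24)–(1,13): clear
  midpoint (11,23/2) outside
  → clear
Obstacle 3 [(2,10) (3,1) (10,0) (10,3) (8,10)]:
  edge (2,10)–(3,1): clear
  edge (3,1)–(10,0): clear
  edge (10,0)–(10,3): clear
  edge (10,3)–(8,10): clear
  edge (8,10)–(2,10): clear
  midpoint (11,23/2) outside
  → clear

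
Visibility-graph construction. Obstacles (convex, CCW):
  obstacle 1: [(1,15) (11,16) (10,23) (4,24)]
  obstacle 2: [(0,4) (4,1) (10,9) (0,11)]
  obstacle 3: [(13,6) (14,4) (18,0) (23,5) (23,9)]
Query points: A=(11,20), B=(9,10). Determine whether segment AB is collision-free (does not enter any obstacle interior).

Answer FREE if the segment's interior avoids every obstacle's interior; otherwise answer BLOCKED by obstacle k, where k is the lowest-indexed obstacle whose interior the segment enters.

BLOCKED by obstacle 1

Obstacle 1 [(1,15) (11,16) (10,23) (4,24)]:
  edge (1,15)–(11,16): crosses AB
  edge (11,16)–(10,23): crosses AB
  edge (10,23)–(4,24): clear
  edge (4,24)–(1,15): clear
  → BLOCKED
Obstacle 2 [(0,4) (4,1) (10,9) (0,11)]:
  edge (0,4)–(4,1): clear
  edge (4,1)–(10,9): clear
  edge (10,9)–(0,11): clear
  edge (0,11)–(0,4): clear
  midpoint (10,15) outside
  → clear
Obstacle 3 [(13,6) (14,4) (18,0) (23,5) (23,9)]:
  edge (13,6)–(14,4): clear
  edge (14,4)–(18,0): clear
  edge (18,0)–(23,5): clear
  edge (23,5)–(23,9): clear
  edge (23,9)–(13,6): clear
  midpoint (10,15) outside
  → clear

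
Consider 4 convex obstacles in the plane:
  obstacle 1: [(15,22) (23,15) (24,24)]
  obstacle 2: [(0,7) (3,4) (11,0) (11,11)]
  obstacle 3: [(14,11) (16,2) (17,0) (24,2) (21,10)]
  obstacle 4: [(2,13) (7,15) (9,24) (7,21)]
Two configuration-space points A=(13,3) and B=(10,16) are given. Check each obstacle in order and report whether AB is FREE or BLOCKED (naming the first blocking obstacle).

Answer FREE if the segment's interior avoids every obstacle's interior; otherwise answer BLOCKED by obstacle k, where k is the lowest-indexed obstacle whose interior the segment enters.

Obstacle 1 [(15,22) (23,15) (24,24)]:
  edge (15,22)–(23,15): clear
  edge (23,15)–(24,24): clear
  edge (24,24)–(15,22): clear
  midpoint (23/2,19/2) outside
  → clear
Obstacle 2 [(0,7) (3,4) (11,0) (11,11)]:
  edge (0,7)–(3,4): clear
  edge (3,4)–(11,0): clear
  edge (11,0)–(11,11): clear
  edge (11,11)–(0,7): clear
  midpoint (23/2,19/2) outside
  → clear
Obstacle 3 [(14,11) (16,2) (17,0) (24,2) (21,10)]:
  edge (14,11)–(16,2): clear
  edge (16,2)–(17,0): clear
  edge (17,0)–(24,2): clear
  edge (24,2)–(21,10): clear
  edge (21,10)–(14,11): clear
  midpoint (23/2,19/2) outside
  → clear
Obstacle 4 [(2,13) (7,15) (9,24) (7,21)]:
  edge (2,13)–(7,15): clear
  edge (7,15)–(9,24): clear
  edge (9,24)–(7,21): clear
  edge (7,21)–(2,13): clear
  midpoint (23/2,19/2) outside
  → clear

FREE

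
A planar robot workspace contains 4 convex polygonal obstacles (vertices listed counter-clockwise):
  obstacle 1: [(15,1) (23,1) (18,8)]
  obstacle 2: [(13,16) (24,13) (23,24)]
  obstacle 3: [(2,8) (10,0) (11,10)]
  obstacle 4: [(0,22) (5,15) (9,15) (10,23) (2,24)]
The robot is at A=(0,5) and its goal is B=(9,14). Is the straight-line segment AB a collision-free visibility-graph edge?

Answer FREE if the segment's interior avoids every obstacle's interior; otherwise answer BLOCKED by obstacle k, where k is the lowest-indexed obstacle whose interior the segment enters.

BLOCKED by obstacle 3

Obstacle 1 [(15,1) (23,1) (18,8)]:
  edge (15,1)–(23,1): clear
  edge (23,1)–(18,8): clear
  edge (18,8)–(15,1): clear
  midpoint (9/2,19/2) outside
  → clear
Obstacle 2 [(13,16) (24,13) (23,24)]:
  edge (13,16)–(24,13): clear
  edge (24,13)–(23,24): clear
  edge (23,24)–(13,16): clear
  midpoint (9/2,19/2) outside
  → clear
Obstacle 3 [(2,8) (10,0) (11,10)]:
  edge (2,8)–(10,0): crosses AB
  edge (10,0)–(11,10): clear
  edge (11,10)–(2,8): crosses AB
  → BLOCKED
Obstacle 4 [(0,22) (5,15) (9,15) (10,23) (2,24)]:
  edge (0,22)–(5,15): clear
  edge (5,15)–(9,15): clear
  edge (9,15)–(10,23): clear
  edge (10,23)–(2,24): clear
  edge (2,24)–(0,22): clear
  midpoint (9/2,19/2) outside
  → clear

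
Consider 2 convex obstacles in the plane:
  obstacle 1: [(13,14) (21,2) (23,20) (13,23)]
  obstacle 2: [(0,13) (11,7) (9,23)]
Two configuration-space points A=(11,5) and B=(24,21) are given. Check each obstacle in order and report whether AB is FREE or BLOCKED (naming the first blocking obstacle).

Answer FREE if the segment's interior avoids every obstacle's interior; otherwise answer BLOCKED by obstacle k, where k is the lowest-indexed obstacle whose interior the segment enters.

BLOCKED by obstacle 1

Obstacle 1 [(13,14) (21,2) (23,20) (13,23)]:
  edge (13,14)–(21,2): crosses AB
  edge (21,2)–(23,20): crosses AB
  edge (23,20)–(13,23): clear
  edge (13,23)–(13,14): clear
  → BLOCKED
Obstacle 2 [(0,13) (11,7) (9,23)]:
  edge (0,13)–(11,7): clear
  edge (11,7)–(9,23): clear
  edge (9,23)–(0,13): clear
  midpoint (35/2,13) outside
  → clear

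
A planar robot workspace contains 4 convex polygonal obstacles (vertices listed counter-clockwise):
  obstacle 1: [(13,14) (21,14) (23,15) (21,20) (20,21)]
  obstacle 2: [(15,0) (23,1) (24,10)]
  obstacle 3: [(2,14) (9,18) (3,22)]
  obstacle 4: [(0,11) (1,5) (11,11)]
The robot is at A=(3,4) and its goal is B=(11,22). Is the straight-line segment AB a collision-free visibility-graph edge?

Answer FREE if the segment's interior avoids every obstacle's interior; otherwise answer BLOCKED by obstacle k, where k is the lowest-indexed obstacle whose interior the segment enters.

BLOCKED by obstacle 4

Obstacle 1 [(13,14) (21,14) (23,15) (21,20) (20,21)]:
  edge (13,14)–(21,14): clear
  edge (21,14)–(23,15): clear
  edge (23,15)–(21,20): clear
  edge (21,20)–(20,21): clear
  edge (20,21)–(13,14): clear
  midpoint (7,13) outside
  → clear
Obstacle 2 [(15,0) (23,1) (24,10)]:
  edge (15,0)–(23,1): clear
  edge (23,1)–(24,10): clear
  edge (24,10)–(15,0): clear
  midpoint (7,13) outside
  → clear
Obstacle 3 [(2,14) (9,18) (3,22)]:
  edge (2,14)–(9,18): clear
  edge (9,18)–(3,22): clear
  edge (3,22)–(2,14): clear
  midpoint (7,13) outside
  → clear
Obstacle 4 [(0,11) (1,5) (11,11)]:
  edge (0,11)–(1,5): clear
  edge (1,5)–(11,11): crosses AB
  edge (11,11)–(0,11): crosses AB
  → BLOCKED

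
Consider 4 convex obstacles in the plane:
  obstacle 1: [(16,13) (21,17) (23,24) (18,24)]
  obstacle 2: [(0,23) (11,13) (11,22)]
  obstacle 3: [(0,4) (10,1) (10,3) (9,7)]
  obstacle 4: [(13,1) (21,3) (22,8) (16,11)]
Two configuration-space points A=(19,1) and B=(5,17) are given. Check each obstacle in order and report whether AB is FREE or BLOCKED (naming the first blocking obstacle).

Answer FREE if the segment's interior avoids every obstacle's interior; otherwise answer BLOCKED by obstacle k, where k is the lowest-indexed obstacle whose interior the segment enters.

Obstacle 1 [(16,13) (21,17) (23,24) (18,24)]:
  edge (16,13)–(21,17): clear
  edge (21,17)–(23,24): clear
  edge (23,24)–(18,24): clear
  edge (18,24)–(16,13): clear
  midpoint (12,9) outside
  → clear
Obstacle 2 [(0,23) (11,13) (11,22)]:
  edge (0,23)–(11,13): clear
  edge (11,13)–(11,22): clear
  edge (11,22)–(0,23): clear
  midpoint (12,9) outside
  → clear
Obstacle 3 [(0,4) (10,1) (10,3) (9,7)]:
  edge (0,4)–(10,1): clear
  edge (10,1)–(10,3): clear
  edge (10,3)–(9,7): clear
  edge (9,7)–(0,4): clear
  midpoint (12,9) outside
  → clear
Obstacle 4 [(13,1) (21,3) (22,8) (16,11)]:
  edge (13,1)–(21,3): crosses AB
  edge (21,3)–(22,8): clear
  edge (22,8)–(16,11): clear
  edge (16,11)–(13,1): crosses AB
  → BLOCKED

BLOCKED by obstacle 4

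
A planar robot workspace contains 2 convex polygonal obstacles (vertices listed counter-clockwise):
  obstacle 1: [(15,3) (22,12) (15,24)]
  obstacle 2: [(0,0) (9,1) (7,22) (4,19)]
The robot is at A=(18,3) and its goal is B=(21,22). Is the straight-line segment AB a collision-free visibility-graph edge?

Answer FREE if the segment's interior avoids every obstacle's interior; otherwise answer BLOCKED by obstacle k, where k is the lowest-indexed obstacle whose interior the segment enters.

BLOCKED by obstacle 1

Obstacle 1 [(15,3) (22,12) (15,24)]:
  edge (15,3)–(22,12): crosses AB
  edge (22,12)–(15,24): crosses AB
  edge (15,24)–(15,3): clear
  → BLOCKED
Obstacle 2 [(0,0) (9,1) (7,22) (4,19)]:
  edge (0,0)–(9,1): clear
  edge (9,1)–(7,22): clear
  edge (7,22)–(4,19): clear
  edge (4,19)–(0,0): clear
  midpoint (39/2,25/2) outside
  → clear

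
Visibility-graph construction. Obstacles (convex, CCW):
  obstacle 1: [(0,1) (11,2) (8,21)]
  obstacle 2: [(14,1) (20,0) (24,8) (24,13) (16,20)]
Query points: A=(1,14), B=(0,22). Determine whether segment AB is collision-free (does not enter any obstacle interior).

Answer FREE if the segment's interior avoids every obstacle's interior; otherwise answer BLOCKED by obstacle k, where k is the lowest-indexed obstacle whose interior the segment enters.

FREE

Obstacle 1 [(0,1) (11,2) (8,21)]:
  edge (0,1)–(11,2): clear
  edge (11,2)–(8,21): clear
  edge (8,21)–(0,1): clear
  midpoint (1/2,18) outside
  → clear
Obstacle 2 [(14,1) (20,0) (24,8) (24,13) (16,20)]:
  edge (14,1)–(20,0): clear
  edge (20,0)–(24,8): clear
  edge (24,8)–(24,13): clear
  edge (24,13)–(16,20): clear
  edge (16,20)–(14,1): clear
  midpoint (1/2,18) outside
  → clear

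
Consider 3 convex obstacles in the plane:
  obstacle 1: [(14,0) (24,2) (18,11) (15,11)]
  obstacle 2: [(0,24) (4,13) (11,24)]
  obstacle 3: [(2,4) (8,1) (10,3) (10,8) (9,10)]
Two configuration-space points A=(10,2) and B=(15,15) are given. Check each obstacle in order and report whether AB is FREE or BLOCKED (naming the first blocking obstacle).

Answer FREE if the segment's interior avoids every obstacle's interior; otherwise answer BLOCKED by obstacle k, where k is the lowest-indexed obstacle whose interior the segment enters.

FREE

Obstacle 1 [(14,0) (24,2) (18,11) (15,11)]:
  edge (14,0)–(24,2): clear
  edge (24,2)–(18,11): clear
  edge (18,11)–(15,11): clear
  edge (15,11)–(14,0): clear
  midpoint (25/2,17/2) outside
  → clear
Obstacle 2 [(0,24) (4,13) (11,24)]:
  edge (0,24)–(4,13): clear
  edge (4,13)–(11,24): clear
  edge (11,24)–(0,24): clear
  midpoint (25/2,17/2) outside
  → clear
Obstacle 3 [(2,4) (8,1) (10,3) (10,8) (9,10)]:
  edge (2,4)–(8,1): clear
  edge (8,1)–(10,3): clear
  edge (10,3)–(10,8): clear
  edge (10,8)–(9,10): clear
  edge (9,10)–(2,4): clear
  midpoint (25/2,17/2) outside
  → clear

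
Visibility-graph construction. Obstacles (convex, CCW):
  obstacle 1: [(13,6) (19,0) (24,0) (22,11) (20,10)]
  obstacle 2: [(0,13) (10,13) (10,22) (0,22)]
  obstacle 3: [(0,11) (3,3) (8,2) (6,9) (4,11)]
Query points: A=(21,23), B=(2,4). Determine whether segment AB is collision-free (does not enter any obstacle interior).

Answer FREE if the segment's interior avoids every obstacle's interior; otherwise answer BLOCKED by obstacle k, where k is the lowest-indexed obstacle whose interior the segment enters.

BLOCKED by obstacle 3

Obstacle 1 [(13,6) (19,0) (24,0) (22,11) (20,10)]:
  edge (13,6)–(19,0): clear
  edge (19,0)–(24,0): clear
  edge (24,0)–(22,11): clear
  edge (22,11)–(20,10): clear
  edge (20,10)–(13,6): clear
  midpoint (23/2,27/2) outside
  → clear
Obstacle 2 [(0,13) (10,13) (10,22) (0,22)]:
  edge (0,13)–(10,13): clear
  edge (10,13)–(10,22): clear
  edge (10,22)–(0,22): clear
  edge (0,22)–(0,13): clear
  midpoint (23/2,27/2) outside
  → clear
Obstacle 3 [(0,11) (3,3) (8,2) (6,9) (4,11)]:
  edge (0,11)–(3,3): crosses AB
  edge (3,3)–(8,2): clear
  edge (8,2)–(6,9): crosses AB
  edge (6,9)–(4,11): clear
  edge (4,11)–(0,11): clear
  → BLOCKED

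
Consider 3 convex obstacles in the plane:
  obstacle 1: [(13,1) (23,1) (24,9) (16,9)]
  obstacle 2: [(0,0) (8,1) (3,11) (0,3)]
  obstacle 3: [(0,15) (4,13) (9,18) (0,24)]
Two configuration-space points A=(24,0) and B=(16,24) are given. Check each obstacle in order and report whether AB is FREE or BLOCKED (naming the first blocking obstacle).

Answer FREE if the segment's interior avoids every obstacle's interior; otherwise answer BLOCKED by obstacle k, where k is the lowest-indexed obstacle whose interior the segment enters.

Obstacle 1 [(13,1) (23,1) (24,9) (16,9)]:
  edge (13,1)–(23,1): clear
  edge (23,1)–(24,9): crosses AB
  edge (24,9)–(16,9): crosses AB
  edge (16,9)–(13,1): clear
  → BLOCKED
Obstacle 2 [(0,0) (8,1) (3,11) (0,3)]:
  edge (0,0)–(8,1): clear
  edge (8,1)–(3,11): clear
  edge (3,11)–(0,3): clear
  edge (0,3)–(0,0): clear
  midpoint (20,12) outside
  → clear
Obstacle 3 [(0,15) (4,13) (9,18) (0,24)]:
  edge (0,15)–(4,13): clear
  edge (4,13)–(9,18): clear
  edge (9,18)–(0,24): clear
  edge (0,24)–(0,15): clear
  midpoint (20,12) outside
  → clear

BLOCKED by obstacle 1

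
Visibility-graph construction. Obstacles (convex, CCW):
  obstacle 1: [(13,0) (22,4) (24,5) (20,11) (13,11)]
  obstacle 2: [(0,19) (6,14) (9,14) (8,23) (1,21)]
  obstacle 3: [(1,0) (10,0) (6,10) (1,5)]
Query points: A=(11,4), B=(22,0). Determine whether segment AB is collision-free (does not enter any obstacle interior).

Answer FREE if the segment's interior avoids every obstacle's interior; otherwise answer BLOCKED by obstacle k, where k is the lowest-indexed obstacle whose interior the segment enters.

BLOCKED by obstacle 1

Obstacle 1 [(13,0) (22,4) (24,5) (20,11) (13,11)]:
  edge (13,0)–(22,4): crosses AB
  edge (22,4)–(24,5): clear
  edge (24,5)–(20,11): clear
  edge (20,11)–(13,11): clear
  edge (13,11)–(13,0): crosses AB
  → BLOCKED
Obstacle 2 [(0,19) (6,14) (9,14) (8,23) (1,21)]:
  edge (0,19)–(6,14): clear
  edge (6,14)–(9,14): clear
  edge (9,14)–(8,23): clear
  edge (8,23)–(1,21): clear
  edge (1,21)–(0,19): clear
  midpoint (33/2,2) outside
  → clear
Obstacle 3 [(1,0) (10,0) (6,10) (1,5)]:
  edge (1,0)–(10,0): clear
  edge (10,0)–(6,10): clear
  edge (6,10)–(1,5): clear
  edge (1,5)–(1,0): clear
  midpoint (33/2,2) outside
  → clear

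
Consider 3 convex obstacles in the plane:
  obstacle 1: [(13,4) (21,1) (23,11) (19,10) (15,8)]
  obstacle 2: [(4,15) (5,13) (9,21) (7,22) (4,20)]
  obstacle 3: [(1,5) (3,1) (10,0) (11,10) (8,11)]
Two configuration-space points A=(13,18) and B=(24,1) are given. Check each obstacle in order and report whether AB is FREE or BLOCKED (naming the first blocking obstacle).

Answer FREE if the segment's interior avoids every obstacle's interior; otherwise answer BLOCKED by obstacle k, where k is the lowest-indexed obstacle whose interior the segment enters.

BLOCKED by obstacle 1

Obstacle 1 [(13,4) (21,1) (23,11) (19,10) (15,8)]:
  edge (13,4)–(21,1): clear
  edge (21,1)–(23,11): crosses AB
  edge (23,11)–(19,10): clear
  edge (19,10)–(15,8): crosses AB
  edge (15,8)–(13,4): clear
  → BLOCKED
Obstacle 2 [(4,15) (5,13) (9,21) (7,22) (4,20)]:
  edge (4,15)–(5,13): clear
  edge (5,13)–(9,21): clear
  edge (9,21)–(7,22): clear
  edge (7,22)–(4,20): clear
  edge (4,20)–(4,15): clear
  midpoint (37/2,19/2) outside
  → clear
Obstacle 3 [(1,5) (3,1) (10,0) (11,10) (8,11)]:
  edge (1,5)–(3,1): clear
  edge (3,1)–(10,0): clear
  edge (10,0)–(11,10): clear
  edge (11,10)–(8,11): clear
  edge (8,11)–(1,5): clear
  midpoint (37/2,19/2) outside
  → clear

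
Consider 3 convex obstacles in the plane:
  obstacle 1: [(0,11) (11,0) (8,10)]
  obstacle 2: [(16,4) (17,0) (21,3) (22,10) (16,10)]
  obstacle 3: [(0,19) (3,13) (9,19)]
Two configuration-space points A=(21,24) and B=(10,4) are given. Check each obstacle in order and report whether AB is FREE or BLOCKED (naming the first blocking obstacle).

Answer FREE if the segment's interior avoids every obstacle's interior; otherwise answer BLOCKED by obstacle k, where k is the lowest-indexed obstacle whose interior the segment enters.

FREE

Obstacle 1 [(0,11) (11,0) (8,10)]:
  edge (0,11)–(11,0): clear
  edge (11,0)–(8,10): clear
  edge (8,10)–(0,11): clear
  midpoint (31/2,14) outside
  → clear
Obstacle 2 [(16,4) (17,0) (21,3) (22,10) (16,10)]:
  edge (16,4)–(17,0): clear
  edge (17,0)–(21,3): clear
  edge (21,3)–(22,10): clear
  edge (22,10)–(16,10): clear
  edge (16,10)–(16,4): clear
  midpoint (31/2,14) outside
  → clear
Obstacle 3 [(0,19) (3,13) (9,19)]:
  edge (0,19)–(3,13): clear
  edge (3,13)–(9,19): clear
  edge (9,19)–(0,19): clear
  midpoint (31/2,14) outside
  → clear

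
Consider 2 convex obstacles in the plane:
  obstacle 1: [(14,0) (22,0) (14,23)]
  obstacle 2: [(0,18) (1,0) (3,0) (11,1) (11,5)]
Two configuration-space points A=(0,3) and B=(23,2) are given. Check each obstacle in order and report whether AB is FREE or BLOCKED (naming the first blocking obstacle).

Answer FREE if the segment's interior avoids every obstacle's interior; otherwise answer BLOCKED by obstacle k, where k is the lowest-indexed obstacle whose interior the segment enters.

BLOCKED by obstacle 1

Obstacle 1 [(14,0) (22,0) (14,23)]:
  edge (14,0)–(22,0): clear
  edge (22,0)–(14,23): crosses AB
  edge (14,23)–(14,0): crosses AB
  → BLOCKED
Obstacle 2 [(0,18) (1,0) (3,0) (11,1) (11,5)]:
  edge (0,18)–(1,0): crosses AB
  edge (1,0)–(3,0): clear
  edge (3,0)–(11,1): clear
  edge (11,1)–(11,5): crosses AB
  edge (11,5)–(0,18): clear
  → BLOCKED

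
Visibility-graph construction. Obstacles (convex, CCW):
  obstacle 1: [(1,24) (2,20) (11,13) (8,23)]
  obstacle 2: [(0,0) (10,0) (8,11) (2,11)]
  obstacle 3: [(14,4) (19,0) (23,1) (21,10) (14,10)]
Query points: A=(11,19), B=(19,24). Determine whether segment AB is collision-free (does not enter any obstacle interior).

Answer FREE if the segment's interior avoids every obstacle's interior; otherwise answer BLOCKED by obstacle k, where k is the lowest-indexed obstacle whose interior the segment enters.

Obstacle 1 [(1,24) (2,20) (11,13) (8,23)]:
  edge (1,24)–(2,20): clear
  edge (2,20)–(11,13): clear
  edge (11,13)–(8,23): clear
  edge (8,23)–(1,24): clear
  midpoint (15,43/2) outside
  → clear
Obstacle 2 [(0,0) (10,0) (8,11) (2,11)]:
  edge (0,0)–(10,0): clear
  edge (10,0)–(8,11): clear
  edge (8,11)–(2,11): clear
  edge (2,11)–(0,0): clear
  midpoint (15,43/2) outside
  → clear
Obstacle 3 [(14,4) (19,0) (23,1) (21,10) (14,10)]:
  edge (14,4)–(19,0): clear
  edge (19,0)–(23,1): clear
  edge (23,1)–(21,10): clear
  edge (21,10)–(14,10): clear
  edge (14,10)–(14,4): clear
  midpoint (15,43/2) outside
  → clear

FREE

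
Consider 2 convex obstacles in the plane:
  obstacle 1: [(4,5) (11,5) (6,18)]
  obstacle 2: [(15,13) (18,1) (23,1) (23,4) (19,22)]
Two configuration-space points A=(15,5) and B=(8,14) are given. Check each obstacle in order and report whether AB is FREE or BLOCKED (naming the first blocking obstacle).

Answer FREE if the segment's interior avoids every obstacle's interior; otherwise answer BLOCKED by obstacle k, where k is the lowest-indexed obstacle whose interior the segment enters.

FREE

Obstacle 1 [(4,5) (11,5) (6,18)]:
  edge (4,5)–(11,5): clear
  edge (11,5)–(6,18): clear
  edge (6,18)–(4,5): clear
  midpoint (23/2,19/2) outside
  → clear
Obstacle 2 [(15,13) (18,1) (23,1) (23,4) (19,22)]:
  edge (15,13)–(18,1): clear
  edge (18,1)–(23,1): clear
  edge (23,1)–(23,4): clear
  edge (23,4)–(19,22): clear
  edge (19,22)–(15,13): clear
  midpoint (23/2,19/2) outside
  → clear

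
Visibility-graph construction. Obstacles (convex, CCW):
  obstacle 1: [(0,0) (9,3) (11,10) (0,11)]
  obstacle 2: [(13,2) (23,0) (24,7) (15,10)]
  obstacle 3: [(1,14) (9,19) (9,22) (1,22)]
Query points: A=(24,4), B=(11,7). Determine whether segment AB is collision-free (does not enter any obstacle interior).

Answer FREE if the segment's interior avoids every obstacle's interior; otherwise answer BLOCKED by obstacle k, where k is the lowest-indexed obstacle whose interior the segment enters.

Obstacle 1 [(0,0) (9,3) (11,10) (0,11)]:
  edge (0,0)–(9,3): clear
  edge (9,3)–(11,10): clear
  edge (11,10)–(0,11): clear
  edge (0,11)–(0,0): clear
  midpoint (35/2,11/2) outside
  → clear
Obstacle 2 [(13,2) (23,0) (24,7) (15,10)]:
  edge (13,2)–(23,0): clear
  edge (23,0)–(24,7): crosses AB
  edge (24,7)–(15,10): clear
  edge (15,10)–(13,2): crosses AB
  → BLOCKED
Obstacle 3 [(1,14) (9,19) (9,22) (1,22)]:
  edge (1,14)–(9,19): clear
  edge (9,19)–(9,22): clear
  edge (9,22)–(1,22): clear
  edge (1,22)–(1,14): clear
  midpoint (35/2,11/2) outside
  → clear

BLOCKED by obstacle 2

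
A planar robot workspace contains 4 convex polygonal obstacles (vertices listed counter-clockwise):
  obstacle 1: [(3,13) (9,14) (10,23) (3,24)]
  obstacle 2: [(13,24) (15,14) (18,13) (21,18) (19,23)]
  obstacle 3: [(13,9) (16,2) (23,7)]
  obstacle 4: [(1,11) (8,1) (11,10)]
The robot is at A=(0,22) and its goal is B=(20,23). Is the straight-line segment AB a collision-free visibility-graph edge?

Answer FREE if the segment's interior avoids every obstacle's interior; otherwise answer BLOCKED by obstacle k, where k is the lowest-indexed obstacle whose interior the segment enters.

Obstacle 1 [(3,13) (9,14) (10,23) (3,24)]:
  edge (3,13)–(9,14): clear
  edge (9,14)–(10,23): crosses AB
  edge (10,23)–(3,24): clear
  edge (3,24)–(3,13): crosses AB
  → BLOCKED
Obstacle 2 [(13,24) (15,14) (18,13) (21,18) (19,23)]:
  edge (13,24)–(15,14): crosses AB
  edge (15,14)–(18,13): clear
  edge (18,13)–(21,18): clear
  edge (21,18)–(19,23): crosses AB
  edge (19,23)–(13,24): clear
  → BLOCKED
Obstacle 3 [(13,9) (16,2) (23,7)]:
  edge (13,9)–(16,2): clear
  edge (16,2)–(23,7): clear
  edge (23,7)–(13,9): clear
  midpoint (10,45/2) outside
  → clear
Obstacle 4 [(1,11) (8,1) (11,10)]:
  edge (1,11)–(8,1): clear
  edge (8,1)–(11,10): clear
  edge (11,10)–(1,11): clear
  midpoint (10,45/2) outside
  → clear

BLOCKED by obstacle 1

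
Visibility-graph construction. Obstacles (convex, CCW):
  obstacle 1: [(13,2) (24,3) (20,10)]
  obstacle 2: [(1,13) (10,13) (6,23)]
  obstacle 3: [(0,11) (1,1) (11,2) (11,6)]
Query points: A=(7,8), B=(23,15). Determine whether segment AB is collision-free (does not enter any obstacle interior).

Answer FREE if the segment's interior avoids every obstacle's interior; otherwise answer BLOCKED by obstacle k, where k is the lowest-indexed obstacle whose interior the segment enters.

Obstacle 1 [(13,2) (24,3) (20,10)]:
  edge (13,2)–(24,3): clear
  edge (24,3)–(20,10): clear
  edge (20,10)–(13,2): clear
  midpoint (15,23/2) outside
  → clear
Obstacle 2 [(1,13) (10,13) (6,23)]:
  edge (1,13)–(10,13): clear
  edge (10,13)–(6,23): clear
  edge (6,23)–(1,13): clear
  midpoint (15,23/2) outside
  → clear
Obstacle 3 [(0,11) (1,1) (11,2) (11,6)]:
  edge (0,11)–(1,1): clear
  edge (1,1)–(11,2): clear
  edge (11,2)–(11,6): clear
  edge (11,6)–(0,11): clear
  midpoint (15,23/2) outside
  → clear

FREE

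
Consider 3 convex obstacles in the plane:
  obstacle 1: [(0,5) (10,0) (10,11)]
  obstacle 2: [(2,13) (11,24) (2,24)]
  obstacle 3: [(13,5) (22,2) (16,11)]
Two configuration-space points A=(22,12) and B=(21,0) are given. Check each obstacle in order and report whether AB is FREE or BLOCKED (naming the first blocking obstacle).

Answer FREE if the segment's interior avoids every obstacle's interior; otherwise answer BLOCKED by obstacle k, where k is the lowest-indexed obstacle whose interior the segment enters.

BLOCKED by obstacle 3

Obstacle 1 [(0,5) (10,0) (10,11)]:
  edge (0,5)–(10,0): clear
  edge (10,0)–(10,11): clear
  edge (10,11)–(0,5): clear
  midpoint (43/2,6) outside
  → clear
Obstacle 2 [(2,13) (11,24) (2,24)]:
  edge (2,13)–(11,24): clear
  edge (11,24)–(2,24): clear
  edge (2,24)–(2,13): clear
  midpoint (43/2,6) outside
  → clear
Obstacle 3 [(13,5) (22,2) (16,11)]:
  edge (13,5)–(22,2): crosses AB
  edge (22,2)–(16,11): crosses AB
  edge (16,11)–(13,5): clear
  → BLOCKED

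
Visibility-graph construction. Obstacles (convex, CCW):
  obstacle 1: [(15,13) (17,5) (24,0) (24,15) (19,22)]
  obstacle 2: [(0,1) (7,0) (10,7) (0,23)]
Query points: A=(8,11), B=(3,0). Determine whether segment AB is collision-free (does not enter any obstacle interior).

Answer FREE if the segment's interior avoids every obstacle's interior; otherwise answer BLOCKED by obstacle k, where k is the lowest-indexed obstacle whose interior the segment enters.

BLOCKED by obstacle 2

Obstacle 1 [(15,13) (17,5) (24,0) (24,15) (19,22)]:
  edge (15,13)–(17,5): clear
  edge (17,5)–(24,0): clear
  edge (24,0)–(24,15): clear
  edge (24,15)–(19,22): clear
  edge (19,22)–(15,13): clear
  midpoint (11/2,11/2) outside
  → clear
Obstacle 2 [(0,1) (7,0) (10,7) (0,23)]:
  edge (0,1)–(7,0): crosses AB
  edge (7,0)–(10,7): clear
  edge (10,7)–(0,23): crosses AB
  edge (0,23)–(0,1): clear
  → BLOCKED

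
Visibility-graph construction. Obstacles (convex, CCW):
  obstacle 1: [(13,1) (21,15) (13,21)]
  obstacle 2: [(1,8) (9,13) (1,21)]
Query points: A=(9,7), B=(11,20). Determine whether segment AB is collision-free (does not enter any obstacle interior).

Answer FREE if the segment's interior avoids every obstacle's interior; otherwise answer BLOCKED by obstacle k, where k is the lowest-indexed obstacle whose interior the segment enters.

FREE

Obstacle 1 [(13,1) (21,15) (13,21)]:
  edge (13,1)–(21,15): clear
  edge (21,15)–(13,21): clear
  edge (13,21)–(13,1): clear
  midpoint (10,27/2) outside
  → clear
Obstacle 2 [(1,8) (9,13) (1,21)]:
  edge (1,8)–(9,13): clear
  edge (9,13)–(1,21): clear
  edge (1,21)–(1,8): clear
  midpoint (10,27/2) outside
  → clear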